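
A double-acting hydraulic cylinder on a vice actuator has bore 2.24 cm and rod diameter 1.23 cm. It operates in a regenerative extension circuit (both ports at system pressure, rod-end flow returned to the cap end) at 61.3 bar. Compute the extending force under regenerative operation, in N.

F ≈ 728 N

With equal pressure on both faces, forces on the annular region cancel; the net push is pressure × rod cross-section.
Rod cross-section A_rod = π/4 × (1.23 cm)² = 1.188 cm^2
F = P × A_rod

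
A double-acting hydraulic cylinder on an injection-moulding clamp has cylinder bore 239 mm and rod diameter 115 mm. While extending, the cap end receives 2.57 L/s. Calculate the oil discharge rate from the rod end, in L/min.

Q_out ≈ 118 L/min

Cap-side area A_cap = π/4 × (239 mm)² = 44860 mm^2
Rod-side annular area A_ann = π/4 × (239² − 115²) = 34480 mm^2
Piston speed v = Q_in/A_cap; rod-end outflow Q_out = v × A_ann = Q_in × A_ann/A_cap.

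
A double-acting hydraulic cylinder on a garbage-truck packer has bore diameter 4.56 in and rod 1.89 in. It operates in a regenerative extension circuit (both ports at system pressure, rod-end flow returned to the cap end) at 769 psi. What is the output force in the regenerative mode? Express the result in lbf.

F ≈ 2160 lbf

With equal pressure on both faces, forces on the annular region cancel; the net push is pressure × rod cross-section.
Rod cross-section A_rod = π/4 × (1.89 in)² = 2.806 in^2
F = P × A_rod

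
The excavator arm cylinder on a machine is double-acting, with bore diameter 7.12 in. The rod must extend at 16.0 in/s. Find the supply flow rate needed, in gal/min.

Q ≈ 165 gal/min

Cap-side area A_cap = π/4 × (7.12 in)² = 39.82 in^2
Q = A × v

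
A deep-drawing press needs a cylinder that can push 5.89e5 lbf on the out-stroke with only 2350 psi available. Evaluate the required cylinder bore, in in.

Extension force acts on the full piston face: F = P × (π/4)D².
D = √(4F / (πP)) = √(4 × 5.89e5 lbf / (π × 2350 psi))

D ≈ 17.9 in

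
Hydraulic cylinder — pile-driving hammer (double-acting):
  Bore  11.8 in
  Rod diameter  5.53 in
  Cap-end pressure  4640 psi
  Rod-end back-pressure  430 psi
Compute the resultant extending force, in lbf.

F ≈ 4.71e5 lbf

Cap-side area A_cap = π/4 × (11.8 in)² = 109.4 in^2
Rod-side annular area A_ann = π/4 × (11.8² − 5.53²) = 85.34 in^2
Net thrust = P_cap·A_cap − P_rod·A_ann = 5.074e5 lbf − 36700 lbf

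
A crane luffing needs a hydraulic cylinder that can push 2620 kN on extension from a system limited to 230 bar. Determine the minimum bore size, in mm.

Extension force acts on the full piston face: F = P × (π/4)D².
D = √(4F / (πP)) = √(4 × 2620 kN / (π × 230 bar))

D ≈ 381 mm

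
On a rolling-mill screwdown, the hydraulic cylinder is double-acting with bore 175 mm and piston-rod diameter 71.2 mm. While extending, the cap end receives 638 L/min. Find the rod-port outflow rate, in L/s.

Q_out ≈ 8.87 L/s

Cap-side area A_cap = π/4 × (175 mm)² = 24050 mm^2
Rod-side annular area A_ann = π/4 × (175² − 71.2²) = 20070 mm^2
Piston speed v = Q_in/A_cap; rod-end outflow Q_out = v × A_ann = Q_in × A_ann/A_cap.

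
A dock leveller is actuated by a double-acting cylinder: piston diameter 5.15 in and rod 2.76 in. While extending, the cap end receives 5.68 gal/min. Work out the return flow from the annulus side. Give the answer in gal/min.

Q_out ≈ 4.05 gal/min

Cap-side area A_cap = π/4 × (5.15 in)² = 20.83 in^2
Rod-side annular area A_ann = π/4 × (5.15² − 2.76²) = 14.85 in^2
Piston speed v = Q_in/A_cap; rod-end outflow Q_out = v × A_ann = Q_in × A_ann/A_cap.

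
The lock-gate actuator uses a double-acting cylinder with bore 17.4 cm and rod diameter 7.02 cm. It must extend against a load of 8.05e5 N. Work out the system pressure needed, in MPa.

P ≈ 33.9 MPa

Cap-side area A_cap = π/4 × (17.4 cm)² = 237.8 cm^2
P = F / A = 8.05e5 N / A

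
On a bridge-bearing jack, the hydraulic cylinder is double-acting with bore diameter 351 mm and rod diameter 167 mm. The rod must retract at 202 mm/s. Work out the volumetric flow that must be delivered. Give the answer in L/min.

Rod-side annular area A_ann = π/4 × (351² − 167²) = 74860 mm^2
Q = A × v

Q ≈ 907 L/min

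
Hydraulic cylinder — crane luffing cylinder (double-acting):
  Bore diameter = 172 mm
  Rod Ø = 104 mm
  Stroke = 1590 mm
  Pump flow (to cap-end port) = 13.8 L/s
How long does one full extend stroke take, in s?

Cap-side area A_cap = π/4 × (172 mm)² = 23240 mm^2
Swept volume V = A × L; t = V / Q = A·L / Q

t ≈ 2.68 s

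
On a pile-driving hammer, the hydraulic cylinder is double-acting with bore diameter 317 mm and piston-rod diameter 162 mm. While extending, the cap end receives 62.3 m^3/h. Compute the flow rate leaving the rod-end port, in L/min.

Q_out ≈ 767 L/min

Cap-side area A_cap = π/4 × (317 mm)² = 78920 mm^2
Rod-side annular area A_ann = π/4 × (317² − 162²) = 58310 mm^2
Piston speed v = Q_in/A_cap; rod-end outflow Q_out = v × A_ann = Q_in × A_ann/A_cap.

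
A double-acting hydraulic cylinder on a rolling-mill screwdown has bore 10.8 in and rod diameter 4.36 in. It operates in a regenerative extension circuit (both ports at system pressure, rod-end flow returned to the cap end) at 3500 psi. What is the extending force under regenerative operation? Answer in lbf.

F ≈ 52300 lbf

With equal pressure on both faces, forces on the annular region cancel; the net push is pressure × rod cross-section.
Rod cross-section A_rod = π/4 × (4.36 in)² = 14.93 in^2
F = P × A_rod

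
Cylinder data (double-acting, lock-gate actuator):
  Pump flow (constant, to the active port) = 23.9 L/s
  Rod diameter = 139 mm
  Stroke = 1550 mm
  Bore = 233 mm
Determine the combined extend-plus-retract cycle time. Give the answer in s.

Cap-side area A_cap = π/4 × (233 mm)² = 42640 mm^2
Rod-side annular area A_ann = π/4 × (233² − 139²) = 27460 mm^2
t_ext = A_cap·L/Q = 2.765 s
t_ret = A_ann·L/Q = 1.781 s
t_cycle = t_ext + t_ret

t ≈ 4.55 s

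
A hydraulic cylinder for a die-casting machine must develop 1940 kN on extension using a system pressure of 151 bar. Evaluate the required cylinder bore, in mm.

D ≈ 404 mm

Extension force acts on the full piston face: F = P × (π/4)D².
D = √(4F / (πP)) = √(4 × 1940 kN / (π × 151 bar))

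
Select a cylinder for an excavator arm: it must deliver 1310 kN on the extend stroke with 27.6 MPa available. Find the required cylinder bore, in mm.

Extension force acts on the full piston face: F = P × (π/4)D².
D = √(4F / (πP)) = √(4 × 1310 kN / (π × 27.6 MPa))

D ≈ 246 mm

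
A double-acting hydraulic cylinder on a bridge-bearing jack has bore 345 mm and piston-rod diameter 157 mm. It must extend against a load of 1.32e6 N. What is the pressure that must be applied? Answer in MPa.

Cap-side area A_cap = π/4 × (345 mm)² = 93480 mm^2
P = F / A = 1.32e6 N / A

P ≈ 14.1 MPa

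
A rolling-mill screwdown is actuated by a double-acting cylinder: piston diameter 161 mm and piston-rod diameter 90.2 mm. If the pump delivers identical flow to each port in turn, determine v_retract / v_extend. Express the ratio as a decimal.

Cap-side area A_cap = π/4 × (161 mm)² = 20360 mm^2
Rod-side annular area A_ann = π/4 × (161² − 90.2²) = 13970 mm^2
For equal Q, v ∝ 1/A, so v_ret/v_ext = A_cap/A_ann.

v_ret/v_ext ≈ 1.46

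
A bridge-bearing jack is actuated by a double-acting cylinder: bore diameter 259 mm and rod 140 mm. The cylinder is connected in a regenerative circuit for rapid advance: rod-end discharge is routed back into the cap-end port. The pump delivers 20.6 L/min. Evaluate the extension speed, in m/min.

In regeneration the rod-end outflow joins the pump flow into the cap end, so the net volume the pump must supply per unit advance equals the rod cross-section area.
Rod cross-section A_rod = π/4 × (140 mm)² = 15390 mm^2
v = Q_pump / A_rod

v ≈ 1.34 m/min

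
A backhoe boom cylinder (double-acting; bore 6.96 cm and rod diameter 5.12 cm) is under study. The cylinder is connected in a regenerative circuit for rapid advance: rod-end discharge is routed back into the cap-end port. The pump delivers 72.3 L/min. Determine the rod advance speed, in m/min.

In regeneration the rod-end outflow joins the pump flow into the cap end, so the net volume the pump must supply per unit advance equals the rod cross-section area.
Rod cross-section A_rod = π/4 × (5.12 cm)² = 20.59 cm^2
v = Q_pump / A_rod

v ≈ 35.1 m/min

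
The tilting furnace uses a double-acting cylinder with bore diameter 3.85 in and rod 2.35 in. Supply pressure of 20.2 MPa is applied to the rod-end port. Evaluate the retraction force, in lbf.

F ≈ 21400 lbf

Rod-side annular area A_ann = π/4 × (3.85² − 2.35²) = 7.304 in^2
On retraction the pressure acts on the annular area (bore minus rod).
F = P × A_ann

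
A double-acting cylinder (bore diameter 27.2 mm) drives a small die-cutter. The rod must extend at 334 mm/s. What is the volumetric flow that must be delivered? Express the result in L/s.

Cap-side area A_cap = π/4 × (27.2 mm)² = 581.1 mm^2
Q = A × v

Q ≈ 0.194 L/s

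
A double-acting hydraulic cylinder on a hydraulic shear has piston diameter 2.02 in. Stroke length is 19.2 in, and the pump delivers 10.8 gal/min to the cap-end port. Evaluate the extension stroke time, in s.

Cap-side area A_cap = π/4 × (2.02 in)² = 3.205 in^2
Swept volume V = A × L; t = V / Q = A·L / Q

t ≈ 1.48 s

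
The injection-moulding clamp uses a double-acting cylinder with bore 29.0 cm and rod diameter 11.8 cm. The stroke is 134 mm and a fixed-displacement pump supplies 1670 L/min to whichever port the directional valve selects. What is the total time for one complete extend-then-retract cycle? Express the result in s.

t ≈ 0.583 s

Cap-side area A_cap = π/4 × (29.0 cm)² = 660.5 cm^2
Rod-side annular area A_ann = π/4 × (29.0² − 11.8²) = 551.2 cm^2
t_ext = A_cap·L/Q = 0.3180 s
t_ret = A_ann·L/Q = 0.2653 s
t_cycle = t_ext + t_ret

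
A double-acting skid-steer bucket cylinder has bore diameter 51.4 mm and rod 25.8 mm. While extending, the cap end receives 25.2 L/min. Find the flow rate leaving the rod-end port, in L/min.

Cap-side area A_cap = π/4 × (51.4 mm)² = 2075 mm^2
Rod-side annular area A_ann = π/4 × (51.4² − 25.8²) = 1552 mm^2
Piston speed v = Q_in/A_cap; rod-end outflow Q_out = v × A_ann = Q_in × A_ann/A_cap.

Q_out ≈ 18.9 L/min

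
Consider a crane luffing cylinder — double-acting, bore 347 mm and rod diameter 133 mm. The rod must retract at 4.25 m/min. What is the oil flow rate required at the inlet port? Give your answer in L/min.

Rod-side annular area A_ann = π/4 × (347² − 133²) = 80680 mm^2
Q = A × v

Q ≈ 343 L/min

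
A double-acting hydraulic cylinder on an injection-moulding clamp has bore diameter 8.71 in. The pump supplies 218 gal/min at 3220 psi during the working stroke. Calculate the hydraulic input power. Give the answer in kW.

W ≈ 305 kW

Hydraulic power = P × Q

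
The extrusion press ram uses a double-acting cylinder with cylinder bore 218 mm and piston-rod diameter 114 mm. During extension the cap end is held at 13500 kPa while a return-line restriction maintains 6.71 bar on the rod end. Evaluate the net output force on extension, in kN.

F ≈ 486 kN

Cap-side area A_cap = π/4 × (218 mm)² = 37330 mm^2
Rod-side annular area A_ann = π/4 × (218² − 114²) = 27120 mm^2
Net thrust = P_cap·A_cap − P_rod·A_ann = 503.9 kN − 18.20 kN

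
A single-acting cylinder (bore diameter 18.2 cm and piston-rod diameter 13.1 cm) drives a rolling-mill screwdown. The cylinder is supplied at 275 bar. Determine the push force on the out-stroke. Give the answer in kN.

F ≈ 715 kN

Cap-side area A_cap = π/4 × (18.2 cm)² = 260.2 cm^2
F = P × A_cap = 275 bar × A_cap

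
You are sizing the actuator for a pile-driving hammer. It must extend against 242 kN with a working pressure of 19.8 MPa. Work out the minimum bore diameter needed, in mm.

D ≈ 125 mm

Extension force acts on the full piston face: F = P × (π/4)D².
D = √(4F / (πP)) = √(4 × 242 kN / (π × 19.8 MPa))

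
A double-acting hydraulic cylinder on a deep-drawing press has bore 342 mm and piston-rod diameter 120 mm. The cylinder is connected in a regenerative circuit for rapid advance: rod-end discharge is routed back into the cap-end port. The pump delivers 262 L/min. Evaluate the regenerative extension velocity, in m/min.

v ≈ 23.2 m/min

In regeneration the rod-end outflow joins the pump flow into the cap end, so the net volume the pump must supply per unit advance equals the rod cross-section area.
Rod cross-section A_rod = π/4 × (120 mm)² = 11310 mm^2
v = Q_pump / A_rod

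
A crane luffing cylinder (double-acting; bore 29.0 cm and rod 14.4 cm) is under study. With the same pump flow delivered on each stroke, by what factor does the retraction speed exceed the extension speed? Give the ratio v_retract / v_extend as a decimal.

v_ret/v_ext ≈ 1.33

Cap-side area A_cap = π/4 × (29.0 cm)² = 660.5 cm^2
Rod-side annular area A_ann = π/4 × (29.0² − 14.4²) = 497.7 cm^2
For equal Q, v ∝ 1/A, so v_ret/v_ext = A_cap/A_ann.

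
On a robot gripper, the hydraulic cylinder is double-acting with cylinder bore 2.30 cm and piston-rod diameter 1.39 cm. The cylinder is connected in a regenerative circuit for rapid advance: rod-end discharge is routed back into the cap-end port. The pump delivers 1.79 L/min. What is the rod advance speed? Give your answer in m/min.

v ≈ 11.8 m/min

In regeneration the rod-end outflow joins the pump flow into the cap end, so the net volume the pump must supply per unit advance equals the rod cross-section area.
Rod cross-section A_rod = π/4 × (1.39 cm)² = 1.517 cm^2
v = Q_pump / A_rod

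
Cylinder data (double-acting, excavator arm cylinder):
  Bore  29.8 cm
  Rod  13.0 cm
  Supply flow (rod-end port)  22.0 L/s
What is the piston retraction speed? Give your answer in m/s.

v ≈ 0.390 m/s

Rod-side annular area A_ann = π/4 × (29.8² − 13.0²) = 564.7 cm^2
Flow into the rod-end port fills the annular volume.
v = Q / A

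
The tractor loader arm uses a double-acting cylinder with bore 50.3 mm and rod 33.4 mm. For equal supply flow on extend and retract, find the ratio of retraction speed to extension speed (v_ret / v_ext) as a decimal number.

v_ret/v_ext ≈ 1.79

Cap-side area A_cap = π/4 × (50.3 mm)² = 1987 mm^2
Rod-side annular area A_ann = π/4 × (50.3² − 33.4²) = 1111 mm^2
For equal Q, v ∝ 1/A, so v_ret/v_ext = A_cap/A_ann.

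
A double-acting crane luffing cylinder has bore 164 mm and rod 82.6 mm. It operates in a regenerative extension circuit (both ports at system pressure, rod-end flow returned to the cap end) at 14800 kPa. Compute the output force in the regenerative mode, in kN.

With equal pressure on both faces, forces on the annular region cancel; the net push is pressure × rod cross-section.
Rod cross-section A_rod = π/4 × (82.6 mm)² = 5359 mm^2
F = P × A_rod

F ≈ 79.3 kN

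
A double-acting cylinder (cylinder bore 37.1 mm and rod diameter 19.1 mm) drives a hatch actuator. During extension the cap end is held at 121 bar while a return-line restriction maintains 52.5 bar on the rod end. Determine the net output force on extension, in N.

F ≈ 8910 N

Cap-side area A_cap = π/4 × (37.1 mm)² = 1081 mm^2
Rod-side annular area A_ann = π/4 × (37.1² − 19.1²) = 794.5 mm^2
Net thrust = P_cap·A_cap − P_rod·A_ann = 13080 N − 4171 N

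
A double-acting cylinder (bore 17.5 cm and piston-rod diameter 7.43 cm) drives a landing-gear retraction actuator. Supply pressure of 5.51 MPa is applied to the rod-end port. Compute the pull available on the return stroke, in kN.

F ≈ 109 kN

Rod-side annular area A_ann = π/4 × (17.5² − 7.43²) = 197.2 cm^2
On retraction the pressure acts on the annular area (bore minus rod).
F = P × A_ann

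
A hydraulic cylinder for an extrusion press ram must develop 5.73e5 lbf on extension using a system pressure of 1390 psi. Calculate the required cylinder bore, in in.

D ≈ 22.9 in

Extension force acts on the full piston face: F = P × (π/4)D².
D = √(4F / (πP)) = √(4 × 5.73e5 lbf / (π × 1390 psi))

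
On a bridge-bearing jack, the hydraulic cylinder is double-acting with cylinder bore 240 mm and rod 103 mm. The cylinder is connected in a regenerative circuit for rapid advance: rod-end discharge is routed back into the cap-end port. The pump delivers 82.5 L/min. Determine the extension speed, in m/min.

In regeneration the rod-end outflow joins the pump flow into the cap end, so the net volume the pump must supply per unit advance equals the rod cross-section area.
Rod cross-section A_rod = π/4 × (103 mm)² = 8332 mm^2
v = Q_pump / A_rod

v ≈ 9.90 m/min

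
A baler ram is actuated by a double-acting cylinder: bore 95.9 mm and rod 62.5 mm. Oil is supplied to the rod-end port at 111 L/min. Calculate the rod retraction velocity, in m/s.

Rod-side annular area A_ann = π/4 × (95.9² − 62.5²) = 4155 mm^2
Flow into the rod-end port fills the annular volume.
v = Q / A

v ≈ 0.445 m/s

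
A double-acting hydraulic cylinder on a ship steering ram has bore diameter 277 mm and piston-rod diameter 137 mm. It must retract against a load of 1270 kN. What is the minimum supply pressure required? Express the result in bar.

Rod-side annular area A_ann = π/4 × (277² − 137²) = 45520 mm^2
Retraction: pressure acts on the annular area.
P = F / A = 1270 kN / A

P ≈ 279 bar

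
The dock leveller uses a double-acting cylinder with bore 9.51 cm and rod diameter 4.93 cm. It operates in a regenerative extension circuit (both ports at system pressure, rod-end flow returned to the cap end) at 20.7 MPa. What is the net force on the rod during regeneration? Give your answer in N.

F ≈ 39500 N

With equal pressure on both faces, forces on the annular region cancel; the net push is pressure × rod cross-section.
Rod cross-section A_rod = π/4 × (4.93 cm)² = 19.09 cm^2
F = P × A_rod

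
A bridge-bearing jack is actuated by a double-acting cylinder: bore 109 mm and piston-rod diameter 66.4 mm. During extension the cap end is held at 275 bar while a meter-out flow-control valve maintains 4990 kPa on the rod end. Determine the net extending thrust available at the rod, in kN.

Cap-side area A_cap = π/4 × (109 mm)² = 9331 mm^2
Rod-side annular area A_ann = π/4 × (109² − 66.4²) = 5869 mm^2
Net thrust = P_cap·A_cap − P_rod·A_ann = 256.6 kN − 29.28 kN

F ≈ 227 kN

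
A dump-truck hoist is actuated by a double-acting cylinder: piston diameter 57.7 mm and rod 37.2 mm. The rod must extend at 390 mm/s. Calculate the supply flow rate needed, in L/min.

Q ≈ 61.2 L/min

Cap-side area A_cap = π/4 × (57.7 mm)² = 2615 mm^2
Q = A × v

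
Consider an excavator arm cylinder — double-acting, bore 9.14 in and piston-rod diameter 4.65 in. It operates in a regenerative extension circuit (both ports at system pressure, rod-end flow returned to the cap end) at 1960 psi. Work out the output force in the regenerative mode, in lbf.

With equal pressure on both faces, forces on the annular region cancel; the net push is pressure × rod cross-section.
Rod cross-section A_rod = π/4 × (4.65 in)² = 16.98 in^2
F = P × A_rod

F ≈ 33300 lbf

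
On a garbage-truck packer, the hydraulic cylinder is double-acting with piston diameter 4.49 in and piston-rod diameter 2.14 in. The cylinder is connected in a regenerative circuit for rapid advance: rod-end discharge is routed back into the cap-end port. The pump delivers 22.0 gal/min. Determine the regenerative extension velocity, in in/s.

In regeneration the rod-end outflow joins the pump flow into the cap end, so the net volume the pump must supply per unit advance equals the rod cross-section area.
Rod cross-section A_rod = π/4 × (2.14 in)² = 3.597 in^2
v = Q_pump / A_rod

v ≈ 23.5 in/s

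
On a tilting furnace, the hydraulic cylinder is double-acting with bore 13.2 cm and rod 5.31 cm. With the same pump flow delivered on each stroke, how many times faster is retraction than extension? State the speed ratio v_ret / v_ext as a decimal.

v_ret/v_ext ≈ 1.19

Cap-side area A_cap = π/4 × (13.2 cm)² = 136.8 cm^2
Rod-side annular area A_ann = π/4 × (13.2² − 5.31²) = 114.7 cm^2
For equal Q, v ∝ 1/A, so v_ret/v_ext = A_cap/A_ann.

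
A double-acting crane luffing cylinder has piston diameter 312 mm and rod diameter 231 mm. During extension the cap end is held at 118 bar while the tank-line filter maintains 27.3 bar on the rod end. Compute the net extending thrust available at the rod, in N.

Cap-side area A_cap = π/4 × (312 mm)² = 76450 mm^2
Rod-side annular area A_ann = π/4 × (312² − 231²) = 34540 mm^2
Net thrust = P_cap·A_cap − P_rod·A_ann = 9.022e5 N − 94310 N

F ≈ 8.08e5 N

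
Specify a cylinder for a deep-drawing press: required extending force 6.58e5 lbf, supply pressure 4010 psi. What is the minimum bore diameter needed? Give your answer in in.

D ≈ 14.5 in

Extension force acts on the full piston face: F = P × (π/4)D².
D = √(4F / (πP)) = √(4 × 6.58e5 lbf / (π × 4010 psi))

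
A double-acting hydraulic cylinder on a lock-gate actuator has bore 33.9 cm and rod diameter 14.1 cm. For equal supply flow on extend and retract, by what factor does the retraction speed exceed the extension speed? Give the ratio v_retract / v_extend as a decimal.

Cap-side area A_cap = π/4 × (33.9 cm)² = 902.6 cm^2
Rod-side annular area A_ann = π/4 × (33.9² − 14.1²) = 746.4 cm^2
For equal Q, v ∝ 1/A, so v_ret/v_ext = A_cap/A_ann.

v_ret/v_ext ≈ 1.21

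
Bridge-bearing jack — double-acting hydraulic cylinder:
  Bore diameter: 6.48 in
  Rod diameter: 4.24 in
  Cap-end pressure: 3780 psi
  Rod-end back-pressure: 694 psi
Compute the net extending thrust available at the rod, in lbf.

Cap-side area A_cap = π/4 × (6.48 in)² = 32.98 in^2
Rod-side annular area A_ann = π/4 × (6.48² − 4.24²) = 18.86 in^2
Net thrust = P_cap·A_cap − P_rod·A_ann = 1.247e5 lbf − 13090 lbf

F ≈ 1.12e5 lbf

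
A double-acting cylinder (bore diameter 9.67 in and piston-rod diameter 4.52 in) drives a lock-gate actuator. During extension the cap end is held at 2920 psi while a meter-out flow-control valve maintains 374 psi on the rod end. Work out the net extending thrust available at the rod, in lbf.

Cap-side area A_cap = π/4 × (9.67 in)² = 73.44 in^2
Rod-side annular area A_ann = π/4 × (9.67² − 4.52²) = 57.40 in^2
Net thrust = P_cap·A_cap − P_rod·A_ann = 2.144e5 lbf − 21470 lbf

F ≈ 1.93e5 lbf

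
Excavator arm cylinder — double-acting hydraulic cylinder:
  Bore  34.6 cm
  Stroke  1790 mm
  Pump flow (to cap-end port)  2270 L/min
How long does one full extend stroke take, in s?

t ≈ 4.45 s

Cap-side area A_cap = π/4 × (34.6 cm)² = 940.2 cm^2
Swept volume V = A × L; t = V / Q = A·L / Q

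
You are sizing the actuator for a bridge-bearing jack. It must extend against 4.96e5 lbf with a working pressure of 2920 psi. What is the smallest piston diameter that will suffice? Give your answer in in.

D ≈ 14.7 in

Extension force acts on the full piston face: F = P × (π/4)D².
D = √(4F / (πP)) = √(4 × 4.96e5 lbf / (π × 2920 psi))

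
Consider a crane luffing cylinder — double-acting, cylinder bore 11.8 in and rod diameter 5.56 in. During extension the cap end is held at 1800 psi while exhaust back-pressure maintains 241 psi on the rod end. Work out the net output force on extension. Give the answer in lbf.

Cap-side area A_cap = π/4 × (11.8 in)² = 109.4 in^2
Rod-side annular area A_ann = π/4 × (11.8² − 5.56²) = 85.08 in^2
Net thrust = P_cap·A_cap − P_rod·A_ann = 1.968e5 lbf − 20500 lbf

F ≈ 1.76e5 lbf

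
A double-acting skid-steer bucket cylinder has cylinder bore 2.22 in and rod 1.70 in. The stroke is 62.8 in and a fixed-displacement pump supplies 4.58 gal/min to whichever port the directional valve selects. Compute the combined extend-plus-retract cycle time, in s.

t ≈ 19.5 s

Cap-side area A_cap = π/4 × (2.22 in)² = 3.871 in^2
Rod-side annular area A_ann = π/4 × (2.22² − 1.70²) = 1.601 in^2
t_ext = A_cap·L/Q = 13.79 s
t_ret = A_ann·L/Q = 5.702 s
t_cycle = t_ext + t_ret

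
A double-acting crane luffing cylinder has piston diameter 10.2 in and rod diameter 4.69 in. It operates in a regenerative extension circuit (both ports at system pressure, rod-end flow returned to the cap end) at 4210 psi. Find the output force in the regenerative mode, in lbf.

F ≈ 72700 lbf

With equal pressure on both faces, forces on the annular region cancel; the net push is pressure × rod cross-section.
Rod cross-section A_rod = π/4 × (4.69 in)² = 17.28 in^2
F = P × A_rod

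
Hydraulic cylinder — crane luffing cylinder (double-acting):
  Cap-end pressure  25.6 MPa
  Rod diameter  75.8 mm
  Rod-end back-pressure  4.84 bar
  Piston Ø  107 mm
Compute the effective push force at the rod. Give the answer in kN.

Cap-side area A_cap = π/4 × (107 mm)² = 8992 mm^2
Rod-side annular area A_ann = π/4 × (107² − 75.8²) = 4479 mm^2
Net thrust = P_cap·A_cap − P_rod·A_ann = 230.2 kN − 2.168 kN

F ≈ 228 kN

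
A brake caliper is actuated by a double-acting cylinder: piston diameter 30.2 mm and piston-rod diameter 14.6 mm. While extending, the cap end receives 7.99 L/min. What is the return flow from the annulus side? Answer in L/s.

Cap-side area A_cap = π/4 × (30.2 mm)² = 716.3 mm^2
Rod-side annular area A_ann = π/4 × (30.2² − 14.6²) = 548.9 mm^2
Piston speed v = Q_in/A_cap; rod-end outflow Q_out = v × A_ann = Q_in × A_ann/A_cap.

Q_out ≈ 0.102 L/s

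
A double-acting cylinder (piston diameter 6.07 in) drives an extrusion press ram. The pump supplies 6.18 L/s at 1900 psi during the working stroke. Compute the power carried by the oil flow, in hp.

W ≈ 109 hp

Hydraulic power = P × Q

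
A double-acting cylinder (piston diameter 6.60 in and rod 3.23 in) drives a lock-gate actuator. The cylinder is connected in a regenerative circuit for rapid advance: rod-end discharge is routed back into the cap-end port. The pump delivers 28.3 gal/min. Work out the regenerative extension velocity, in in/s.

v ≈ 13.3 in/s

In regeneration the rod-end outflow joins the pump flow into the cap end, so the net volume the pump must supply per unit advance equals the rod cross-section area.
Rod cross-section A_rod = π/4 × (3.23 in)² = 8.194 in^2
v = Q_pump / A_rod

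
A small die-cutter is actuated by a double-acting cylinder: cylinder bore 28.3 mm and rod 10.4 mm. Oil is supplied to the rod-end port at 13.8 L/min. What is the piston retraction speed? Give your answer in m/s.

v ≈ 0.423 m/s

Rod-side annular area A_ann = π/4 × (28.3² − 10.4²) = 544.1 mm^2
Flow into the rod-end port fills the annular volume.
v = Q / A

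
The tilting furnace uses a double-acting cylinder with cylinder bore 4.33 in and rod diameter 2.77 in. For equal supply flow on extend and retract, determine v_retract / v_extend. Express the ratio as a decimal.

v_ret/v_ext ≈ 1.69

Cap-side area A_cap = π/4 × (4.33 in)² = 14.73 in^2
Rod-side annular area A_ann = π/4 × (4.33² − 2.77²) = 8.699 in^2
For equal Q, v ∝ 1/A, so v_ret/v_ext = A_cap/A_ann.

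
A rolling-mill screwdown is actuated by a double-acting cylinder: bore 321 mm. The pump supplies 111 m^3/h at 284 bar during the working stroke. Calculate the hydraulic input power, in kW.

W ≈ 876 kW

Hydraulic power = P × Q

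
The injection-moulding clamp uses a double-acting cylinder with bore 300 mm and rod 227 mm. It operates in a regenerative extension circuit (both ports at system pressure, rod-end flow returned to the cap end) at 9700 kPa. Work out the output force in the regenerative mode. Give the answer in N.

F ≈ 3.93e5 N

With equal pressure on both faces, forces on the annular region cancel; the net push is pressure × rod cross-section.
Rod cross-section A_rod = π/4 × (227 mm)² = 40470 mm^2
F = P × A_rod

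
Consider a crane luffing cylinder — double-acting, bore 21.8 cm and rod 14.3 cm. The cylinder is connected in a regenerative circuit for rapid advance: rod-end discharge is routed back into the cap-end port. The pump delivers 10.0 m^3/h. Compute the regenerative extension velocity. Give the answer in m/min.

v ≈ 10.4 m/min

In regeneration the rod-end outflow joins the pump flow into the cap end, so the net volume the pump must supply per unit advance equals the rod cross-section area.
Rod cross-section A_rod = π/4 × (14.3 cm)² = 160.6 cm^2
v = Q_pump / A_rod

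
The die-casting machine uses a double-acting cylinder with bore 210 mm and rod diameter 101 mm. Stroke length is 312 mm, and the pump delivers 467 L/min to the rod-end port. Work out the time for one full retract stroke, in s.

Rod-side annular area A_ann = π/4 × (210² − 101²) = 26620 mm^2
Swept volume V = A × L; t = V / Q = A·L / Q

t ≈ 1.07 s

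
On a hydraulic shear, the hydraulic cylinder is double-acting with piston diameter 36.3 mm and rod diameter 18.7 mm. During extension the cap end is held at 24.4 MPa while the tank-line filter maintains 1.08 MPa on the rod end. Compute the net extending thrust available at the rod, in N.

F ≈ 24400 N

Cap-side area A_cap = π/4 × (36.3 mm)² = 1035 mm^2
Rod-side annular area A_ann = π/4 × (36.3² − 18.7²) = 760.3 mm^2
Net thrust = P_cap·A_cap − P_rod·A_ann = 25250 N − 821.1 N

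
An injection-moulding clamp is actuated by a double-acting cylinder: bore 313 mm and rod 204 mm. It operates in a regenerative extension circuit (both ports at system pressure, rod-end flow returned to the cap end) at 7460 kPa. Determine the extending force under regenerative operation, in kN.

With equal pressure on both faces, forces on the annular region cancel; the net push is pressure × rod cross-section.
Rod cross-section A_rod = π/4 × (204 mm)² = 32690 mm^2
F = P × A_rod

F ≈ 244 kN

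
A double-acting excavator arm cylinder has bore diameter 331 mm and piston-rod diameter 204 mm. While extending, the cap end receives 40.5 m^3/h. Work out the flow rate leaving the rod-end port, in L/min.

Cap-side area A_cap = π/4 × (331 mm)² = 86050 mm^2
Rod-side annular area A_ann = π/4 × (331² − 204²) = 53360 mm^2
Piston speed v = Q_in/A_cap; rod-end outflow Q_out = v × A_ann = Q_in × A_ann/A_cap.

Q_out ≈ 419 L/min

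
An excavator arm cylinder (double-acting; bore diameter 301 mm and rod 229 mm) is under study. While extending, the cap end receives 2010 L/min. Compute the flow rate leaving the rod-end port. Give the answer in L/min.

Q_out ≈ 847 L/min

Cap-side area A_cap = π/4 × (301 mm)² = 71160 mm^2
Rod-side annular area A_ann = π/4 × (301² − 229²) = 29970 mm^2
Piston speed v = Q_in/A_cap; rod-end outflow Q_out = v × A_ann = Q_in × A_ann/A_cap.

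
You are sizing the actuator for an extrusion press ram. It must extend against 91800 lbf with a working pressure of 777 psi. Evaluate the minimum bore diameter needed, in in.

Extension force acts on the full piston face: F = P × (π/4)D².
D = √(4F / (πP)) = √(4 × 91800 lbf / (π × 777 psi))

D ≈ 12.3 in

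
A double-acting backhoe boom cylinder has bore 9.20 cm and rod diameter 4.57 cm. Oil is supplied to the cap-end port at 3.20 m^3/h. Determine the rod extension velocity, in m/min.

v ≈ 8.02 m/min

Cap-side area A_cap = π/4 × (9.20 cm)² = 66.48 cm^2
v = Q / A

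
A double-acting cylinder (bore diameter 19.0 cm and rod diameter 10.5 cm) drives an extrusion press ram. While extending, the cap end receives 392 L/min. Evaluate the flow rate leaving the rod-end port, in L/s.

Q_out ≈ 4.54 L/s

Cap-side area A_cap = π/4 × (19.0 cm)² = 283.5 cm^2
Rod-side annular area A_ann = π/4 × (19.0² − 10.5²) = 196.9 cm^2
Piston speed v = Q_in/A_cap; rod-end outflow Q_out = v × A_ann = Q_in × A_ann/A_cap.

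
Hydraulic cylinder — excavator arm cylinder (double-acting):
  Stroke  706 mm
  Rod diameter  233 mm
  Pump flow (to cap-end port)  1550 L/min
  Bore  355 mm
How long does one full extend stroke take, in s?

Cap-side area A_cap = π/4 × (355 mm)² = 98980 mm^2
Swept volume V = A × L; t = V / Q = A·L / Q

t ≈ 2.71 s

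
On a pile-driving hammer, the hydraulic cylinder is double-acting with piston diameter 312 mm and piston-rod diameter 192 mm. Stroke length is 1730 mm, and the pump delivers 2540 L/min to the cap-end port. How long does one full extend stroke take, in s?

Cap-side area A_cap = π/4 × (312 mm)² = 76450 mm^2
Swept volume V = A × L; t = V / Q = A·L / Q

t ≈ 3.12 s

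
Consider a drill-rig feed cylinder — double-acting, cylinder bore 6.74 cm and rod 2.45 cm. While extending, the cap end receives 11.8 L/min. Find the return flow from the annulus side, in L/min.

Q_out ≈ 10.2 L/min

Cap-side area A_cap = π/4 × (6.74 cm)² = 35.68 cm^2
Rod-side annular area A_ann = π/4 × (6.74² − 2.45²) = 30.96 cm^2
Piston speed v = Q_in/A_cap; rod-end outflow Q_out = v × A_ann = Q_in × A_ann/A_cap.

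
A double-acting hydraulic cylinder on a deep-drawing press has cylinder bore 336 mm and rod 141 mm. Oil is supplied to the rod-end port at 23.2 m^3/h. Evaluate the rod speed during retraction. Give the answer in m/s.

Rod-side annular area A_ann = π/4 × (336² − 141²) = 73050 mm^2
Flow into the rod-end port fills the annular volume.
v = Q / A

v ≈ 0.0882 m/s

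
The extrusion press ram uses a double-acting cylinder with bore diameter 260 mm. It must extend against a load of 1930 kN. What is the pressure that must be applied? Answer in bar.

P ≈ 364 bar

Cap-side area A_cap = π/4 × (260 mm)² = 53090 mm^2
P = F / A = 1930 kN / A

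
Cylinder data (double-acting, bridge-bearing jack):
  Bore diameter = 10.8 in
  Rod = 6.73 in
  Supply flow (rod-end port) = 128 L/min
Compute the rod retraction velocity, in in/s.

Rod-side annular area A_ann = π/4 × (10.8² − 6.73²) = 56.04 in^2
Flow into the rod-end port fills the annular volume.
v = Q / A

v ≈ 2.32 in/s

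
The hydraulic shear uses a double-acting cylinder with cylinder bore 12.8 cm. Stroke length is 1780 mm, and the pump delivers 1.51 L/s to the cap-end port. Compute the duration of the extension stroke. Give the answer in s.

t ≈ 15.2 s

Cap-side area A_cap = π/4 × (12.8 cm)² = 128.7 cm^2
Swept volume V = A × L; t = V / Q = A·L / Q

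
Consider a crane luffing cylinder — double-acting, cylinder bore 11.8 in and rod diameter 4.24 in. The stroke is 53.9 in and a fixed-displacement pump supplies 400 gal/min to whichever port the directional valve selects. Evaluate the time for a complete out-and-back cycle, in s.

Cap-side area A_cap = π/4 × (11.8 in)² = 109.4 in^2
Rod-side annular area A_ann = π/4 × (11.8² − 4.24²) = 95.24 in^2
t_ext = A_cap·L/Q = 3.828 s
t_ret = A_ann·L/Q = 3.333 s
t_cycle = t_ext + t_ret

t ≈ 7.16 s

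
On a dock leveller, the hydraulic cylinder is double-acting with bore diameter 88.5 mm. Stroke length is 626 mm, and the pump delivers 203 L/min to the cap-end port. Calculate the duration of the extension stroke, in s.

Cap-side area A_cap = π/4 × (88.5 mm)² = 6151 mm^2
Swept volume V = A × L; t = V / Q = A·L / Q

t ≈ 1.14 s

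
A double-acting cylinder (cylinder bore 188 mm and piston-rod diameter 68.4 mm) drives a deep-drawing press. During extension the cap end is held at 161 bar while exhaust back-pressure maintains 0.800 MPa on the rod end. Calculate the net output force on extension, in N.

F ≈ 4.28e5 N

Cap-side area A_cap = π/4 × (188 mm)² = 27760 mm^2
Rod-side annular area A_ann = π/4 × (188² − 68.4²) = 24080 mm^2
Net thrust = P_cap·A_cap − P_rod·A_ann = 4.469e5 N − 19270 N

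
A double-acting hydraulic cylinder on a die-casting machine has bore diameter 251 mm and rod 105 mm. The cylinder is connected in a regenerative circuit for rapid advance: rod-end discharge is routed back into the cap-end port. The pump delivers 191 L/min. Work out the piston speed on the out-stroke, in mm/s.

v ≈ 368 mm/s

In regeneration the rod-end outflow joins the pump flow into the cap end, so the net volume the pump must supply per unit advance equals the rod cross-section area.
Rod cross-section A_rod = π/4 × (105 mm)² = 8659 mm^2
v = Q_pump / A_rod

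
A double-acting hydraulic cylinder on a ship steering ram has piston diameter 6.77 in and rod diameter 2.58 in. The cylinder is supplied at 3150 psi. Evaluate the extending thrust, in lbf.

Cap-side area A_cap = π/4 × (6.77 in)² = 36.00 in^2
F = P × A_cap = 3150 psi × A_cap

F ≈ 1.13e5 lbf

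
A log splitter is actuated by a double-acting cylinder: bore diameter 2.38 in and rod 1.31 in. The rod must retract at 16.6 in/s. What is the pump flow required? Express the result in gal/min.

Q ≈ 13.4 gal/min

Rod-side annular area A_ann = π/4 × (2.38² − 1.31²) = 3.101 in^2
Q = A × v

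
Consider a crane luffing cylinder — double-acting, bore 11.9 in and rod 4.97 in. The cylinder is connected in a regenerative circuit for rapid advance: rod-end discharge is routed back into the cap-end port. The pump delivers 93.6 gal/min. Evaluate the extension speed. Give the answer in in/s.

v ≈ 18.6 in/s

In regeneration the rod-end outflow joins the pump flow into the cap end, so the net volume the pump must supply per unit advance equals the rod cross-section area.
Rod cross-section A_rod = π/4 × (4.97 in)² = 19.40 in^2
v = Q_pump / A_rod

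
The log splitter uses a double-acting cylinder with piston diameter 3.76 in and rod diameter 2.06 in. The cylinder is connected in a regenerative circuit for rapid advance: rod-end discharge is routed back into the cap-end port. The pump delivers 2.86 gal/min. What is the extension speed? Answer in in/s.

v ≈ 3.30 in/s

In regeneration the rod-end outflow joins the pump flow into the cap end, so the net volume the pump must supply per unit advance equals the rod cross-section area.
Rod cross-section A_rod = π/4 × (2.06 in)² = 3.333 in^2
v = Q_pump / A_rod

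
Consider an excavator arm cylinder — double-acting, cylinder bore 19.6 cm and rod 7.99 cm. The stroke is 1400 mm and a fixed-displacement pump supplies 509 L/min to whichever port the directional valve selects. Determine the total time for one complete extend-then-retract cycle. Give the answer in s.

Cap-side area A_cap = π/4 × (19.6 cm)² = 301.7 cm^2
Rod-side annular area A_ann = π/4 × (19.6² − 7.99²) = 251.6 cm^2
t_ext = A_cap·L/Q = 4.979 s
t_ret = A_ann·L/Q = 4.152 s
t_cycle = t_ext + t_ret

t ≈ 9.13 s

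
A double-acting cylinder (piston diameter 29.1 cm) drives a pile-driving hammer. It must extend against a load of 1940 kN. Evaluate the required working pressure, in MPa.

P ≈ 29.2 MPa

Cap-side area A_cap = π/4 × (29.1 cm)² = 665.1 cm^2
P = F / A = 1940 kN / A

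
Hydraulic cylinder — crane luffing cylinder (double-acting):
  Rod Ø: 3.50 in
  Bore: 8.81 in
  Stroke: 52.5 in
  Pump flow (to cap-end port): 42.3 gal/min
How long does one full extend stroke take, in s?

t ≈ 19.7 s

Cap-side area A_cap = π/4 × (8.81 in)² = 60.96 in^2
Swept volume V = A × L; t = V / Q = A·L / Q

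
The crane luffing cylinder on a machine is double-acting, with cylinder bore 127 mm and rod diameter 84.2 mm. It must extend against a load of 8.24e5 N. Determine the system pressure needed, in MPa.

Cap-side area A_cap = π/4 × (127 mm)² = 12670 mm^2
P = F / A = 8.24e5 N / A

P ≈ 65.0 MPa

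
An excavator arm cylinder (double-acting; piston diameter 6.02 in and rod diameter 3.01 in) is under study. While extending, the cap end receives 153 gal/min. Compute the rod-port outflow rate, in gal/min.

Q_out ≈ 115 gal/min

Cap-side area A_cap = π/4 × (6.02 in)² = 28.46 in^2
Rod-side annular area A_ann = π/4 × (6.02² − 3.01²) = 21.35 in^2
Piston speed v = Q_in/A_cap; rod-end outflow Q_out = v × A_ann = Q_in × A_ann/A_cap.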